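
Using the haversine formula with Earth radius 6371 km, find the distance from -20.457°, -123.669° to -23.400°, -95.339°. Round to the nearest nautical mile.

Δλ = -95.339 − -123.669 = 28.330°.
Δφ = -23.400 − -20.457 = -2.943°.
a = sin²(Δφ/2) + cos φ₁ · cos φ₂ · sin²(Δλ/2) = 0.052154.
c = 2·atan2(√a, √(1−a)) = 0.46081 rad → d = 6371·c ≈ 2935.82 km ≈ 1585.21 nmi.

1585 nmi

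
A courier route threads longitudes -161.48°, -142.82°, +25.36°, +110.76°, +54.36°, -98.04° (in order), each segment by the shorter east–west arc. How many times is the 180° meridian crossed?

0

Leg 1: -161.48° → -142.82°, shortest Δλ = 18.66° (east) — does not cross 180°.
Leg 2: -142.82° → +25.36°, shortest Δλ = 168.18° (east) — does not cross 180°.
Leg 3: +25.36° → +110.76°, shortest Δλ = 85.4° (east) — does not cross 180°.
Leg 4: +110.76° → +54.36°, shortest Δλ = -56.4° (west) — does not cross 180°.
Leg 5: +54.36° → -98.04°, shortest Δλ = -152.4° (west) — does not cross 180°.
Total crossings: 0.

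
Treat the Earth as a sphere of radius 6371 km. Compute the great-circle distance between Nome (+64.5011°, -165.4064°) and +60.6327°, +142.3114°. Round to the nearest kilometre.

2634 km

Δλ = 142.3114 − -165.4064 = 307.7178°; wrapped into (−180°, 180°]: -52.2822°.
Δφ = 60.6327 − 64.5011 = -3.8684°.
a = sin²(Δφ/2) + cos φ₁ · cos φ₂ · sin²(Δλ/2) = 0.042120.
c = 2·atan2(√a, √(1−a)) = 0.41340 rad → d = 6371·c ≈ 2633.77 km.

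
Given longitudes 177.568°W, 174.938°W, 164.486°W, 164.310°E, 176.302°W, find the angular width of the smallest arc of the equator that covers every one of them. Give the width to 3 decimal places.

Sort the longitudes: -177.568°, -176.302°, -174.938°, -164.486°, +164.310°.
Eastward gaps between consecutive values (wrapping around): 1.266°, 1.364°, 10.452°, 328.796°, 18.122°.
Largest gap = 328.796° ⇒ minimal covering band is its complement: 360° − 328.796° = 31.204°.
Band runs from +164.310° eastward to -164.486°, crossing the antimeridian.

31.204°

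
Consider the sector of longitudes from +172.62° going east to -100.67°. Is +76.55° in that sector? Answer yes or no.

Band width going east from +172.62° to -100.67°: ((-100.67 − 172.62) mod 360) = 86.71°.
Offset of +76.55° east of the west edge: ((76.55 − 172.62) mod 360) = 263.93°.
263.93° > 86.71° ⇒ outside.

No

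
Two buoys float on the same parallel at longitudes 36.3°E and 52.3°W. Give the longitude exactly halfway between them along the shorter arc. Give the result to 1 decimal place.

8.0°W

Signed shortest Δλ from +36.3° to -52.3° is -88.6°.
Midpoint longitude = +36.3° + (-88.6°)/2 = +36.3° − 44.3° = -8.0°.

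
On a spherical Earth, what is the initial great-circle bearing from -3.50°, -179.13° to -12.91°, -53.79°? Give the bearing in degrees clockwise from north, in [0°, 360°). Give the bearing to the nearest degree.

Δλ = -53.79 − -179.13 = 125.34°.
θ = atan2( sin Δλ · cos φ₂ , cos φ₁ · sin φ₂ − sin φ₁ · cos φ₂ · cos Δλ )
  = atan2(0.79511, -0.25742) = 107.940° → normalised to [0°, 360°): 107.940°.

108°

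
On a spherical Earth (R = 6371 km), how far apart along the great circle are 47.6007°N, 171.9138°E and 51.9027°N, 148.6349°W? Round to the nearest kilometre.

2838 km

Δλ = -148.6349 − 171.9138 = -320.5487°; wrapped into (−180°, 180°]: 39.4513°.
Δφ = 51.9027 − 47.6007 = 4.3020°.
a = sin²(Δφ/2) + cos φ₁ · cos φ₂ · sin²(Δλ/2) = 0.048803.
c = 2·atan2(√a, √(1−a)) = 0.44550 rad → d = 6371·c ≈ 2838.29 km.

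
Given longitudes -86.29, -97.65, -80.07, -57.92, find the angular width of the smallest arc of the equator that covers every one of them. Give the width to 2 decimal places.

Sort the longitudes: -97.65°, -86.29°, -80.07°, -57.92°.
Eastward gaps between consecutive values (wrapping around): 11.36°, 6.22°, 22.15°, 320.27°.
Largest gap = 320.27° ⇒ minimal covering band is its complement: 360° − 320.27° = 39.73°.
Band runs from -97.65° eastward to -57.92°.

39.73°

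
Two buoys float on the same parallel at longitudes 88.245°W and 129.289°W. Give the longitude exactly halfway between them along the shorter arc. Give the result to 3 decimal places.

Signed shortest Δλ from -88.245° to -129.289° is -41.044°.
Midpoint longitude = -88.245° + (-41.044°)/2 = -88.245° − 20.522° = -108.767°.

108.767°W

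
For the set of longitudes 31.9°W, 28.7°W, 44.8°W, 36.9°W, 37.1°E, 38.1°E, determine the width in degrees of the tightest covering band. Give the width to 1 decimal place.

Sort the longitudes: -44.8°, -36.9°, -31.9°, -28.7°, +37.1°, +38.1°.
Eastward gaps between consecutive values (wrapping around): 7.9°, 5.0°, 3.2°, 65.8°, 1.0°, 277.1°.
Largest gap = 277.1° ⇒ minimal covering band is its complement: 360° − 277.1° = 82.9°.
Band runs from -44.8° eastward to +38.1°.

82.9°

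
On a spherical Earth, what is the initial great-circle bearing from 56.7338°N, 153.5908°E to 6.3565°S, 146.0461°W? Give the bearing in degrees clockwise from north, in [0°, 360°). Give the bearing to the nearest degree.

Δλ = -146.0461 − 153.5908 = -299.6369°; wrapped into (−180°, 180°]: 60.3631°.
θ = atan2( sin Δλ · cos φ₂ , cos φ₁ · sin φ₂ − sin φ₁ · cos φ₂ · cos Δλ )
  = atan2(0.86383, -0.47166) = 118.635° → normalised to [0°, 360°): 118.635°.

119°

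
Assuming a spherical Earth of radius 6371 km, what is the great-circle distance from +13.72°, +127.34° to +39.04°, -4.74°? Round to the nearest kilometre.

Δλ = -4.74 − 127.34 = -132.08°.
Δφ = 39.04 − 13.72 = 25.32°.
a = sin²(Δφ/2) + cos φ₁ · cos φ₂ · sin²(Δλ/2) = 0.678141.
c = 2·atan2(√a, √(1−a)) = 1.93508 rad → d = 6371·c ≈ 12328.41 km.

12328 km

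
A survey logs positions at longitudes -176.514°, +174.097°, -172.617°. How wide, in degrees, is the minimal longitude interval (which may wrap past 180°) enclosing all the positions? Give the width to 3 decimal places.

Sort the longitudes: -176.514°, -172.617°, +174.097°.
Eastward gaps between consecutive values (wrapping around): 3.897°, 346.714°, 9.389°.
Largest gap = 346.714° ⇒ minimal covering band is its complement: 360° − 346.714° = 13.286°.
Band runs from +174.097° eastward to -172.617°, crossing the antimeridian.

13.286°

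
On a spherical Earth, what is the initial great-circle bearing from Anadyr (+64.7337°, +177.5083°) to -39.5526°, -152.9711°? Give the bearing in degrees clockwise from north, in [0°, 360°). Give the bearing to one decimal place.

Δλ = -152.9711 − 177.5083 = -330.4794°; wrapped into (−180°, 180°]: 29.5206°.
θ = atan2( sin Δλ · cos φ₂ , cos φ₁ · sin φ₂ − sin φ₁ · cos φ₂ · cos Δλ )
  = atan2(0.37992, -0.87855) = 156.615° → normalised to [0°, 360°): 156.615°.

156.6°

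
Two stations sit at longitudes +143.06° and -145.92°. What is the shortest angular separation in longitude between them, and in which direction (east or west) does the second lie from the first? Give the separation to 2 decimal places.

71.02° east

Raw difference: -145.92 − 143.06 = -288.98°.
Normalise into (−180°, 180°]: -288.98° + 360° = 71.02°.
Positive ⇒ the second point lies to the east; separation 71.02°.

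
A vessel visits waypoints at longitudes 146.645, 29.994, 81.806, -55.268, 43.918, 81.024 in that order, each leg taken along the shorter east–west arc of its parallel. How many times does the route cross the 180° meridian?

0

Leg 1: +146.645° → +29.994°, shortest Δλ = -116.651° (west) — does not cross 180°.
Leg 2: +29.994° → +81.806°, shortest Δλ = 51.812° (east) — does not cross 180°.
Leg 3: +81.806° → -55.268°, shortest Δλ = -137.074° (west) — does not cross 180°.
Leg 4: -55.268° → +43.918°, shortest Δλ = 99.186° (east) — does not cross 180°.
Leg 5: +43.918° → +81.024°, shortest Δλ = 37.106° (east) — does not cross 180°.
Total crossings: 0.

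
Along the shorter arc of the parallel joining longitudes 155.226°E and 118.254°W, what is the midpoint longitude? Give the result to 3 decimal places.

Signed shortest Δλ from +155.226° to -118.254° is +86.520°.
Midpoint longitude = +155.226° + (+86.520°)/2 = +155.226° + 43.260° = +198.486°.
Normalise into (−180°, 180°]: -161.514°.
(The naïve average (+155.226 + -118.254)/2 = 18.486° is on the wrong side of the globe.)

161.514°W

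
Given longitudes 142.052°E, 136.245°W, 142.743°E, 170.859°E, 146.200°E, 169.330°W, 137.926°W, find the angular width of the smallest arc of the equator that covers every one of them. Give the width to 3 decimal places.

81.703°

Sort the longitudes: -169.330°, -137.926°, -136.245°, +142.052°, +142.743°, +146.200°, +170.859°.
Eastward gaps between consecutive values (wrapping around): 31.404°, 1.681°, 278.297°, 0.691°, 3.457°, 24.659°, 19.811°.
Largest gap = 278.297° ⇒ minimal covering band is its complement: 360° − 278.297° = 81.703°.
Band runs from +142.052° eastward to -136.245°, crossing the antimeridian.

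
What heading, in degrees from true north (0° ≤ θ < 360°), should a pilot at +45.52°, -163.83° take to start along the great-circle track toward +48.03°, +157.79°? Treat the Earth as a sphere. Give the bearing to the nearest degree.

Δλ = 157.79 − -163.83 = 321.62°; wrapped into (−180°, 180°]: -38.38°.
θ = atan2( sin Δλ · cos φ₂ , cos φ₁ · sin φ₂ − sin φ₁ · cos φ₂ · cos Δλ )
  = atan2(-0.41520, 0.14690) = -70.516° → normalised to [0°, 360°): 289.484°.

289°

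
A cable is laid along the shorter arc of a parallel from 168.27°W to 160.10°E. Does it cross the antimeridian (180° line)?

Naïve |160.10 − -168.27| = 328.37° > 180°, so the shorter arc goes the other way round — across 180°.
Signed shortest Δλ = ((160.10 − -168.27 + 180) mod 360) − 180 = -31.63°.
Going west by 31.63° from -168.27° passes through 180° before reaching +160.10°.

Yes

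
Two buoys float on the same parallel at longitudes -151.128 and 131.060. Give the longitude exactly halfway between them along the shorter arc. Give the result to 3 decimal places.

Signed shortest Δλ from -151.128° to +131.060° is -77.812°.
Midpoint longitude = -151.128° + (-77.812°)/2 = -151.128° − 38.906° = -190.034°.
Normalise into (−180°, 180°]: +169.966°.
(The naïve average (-151.128 + +131.060)/2 = -10.034° is on the wrong side of the globe.)

+169.966°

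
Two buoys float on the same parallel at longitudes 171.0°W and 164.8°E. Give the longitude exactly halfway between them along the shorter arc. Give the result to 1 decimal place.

176.9°E

Signed shortest Δλ from -171.0° to +164.8° is -24.2°.
Midpoint longitude = -171.0° + (-24.2°)/2 = -171.0° − 12.1° = -183.1°.
Normalise into (−180°, 180°]: +176.9°.
(The naïve average (-171.0 + +164.8)/2 = -3.1° is on the wrong side of the globe.)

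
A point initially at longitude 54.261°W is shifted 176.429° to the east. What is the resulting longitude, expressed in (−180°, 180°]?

122.168°E

Start at -54.261°; shift +176.429° → +122.168°.
+122.168° already lies in (−180°, 180°].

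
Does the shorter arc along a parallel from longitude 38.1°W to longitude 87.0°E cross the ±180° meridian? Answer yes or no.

No

Signed shortest Δλ = ((87.0 − -38.1 + 180) mod 360) − 180 = 125.1°.
Going east by 125.1° from -38.1° reaches +87.0° without touching 180°.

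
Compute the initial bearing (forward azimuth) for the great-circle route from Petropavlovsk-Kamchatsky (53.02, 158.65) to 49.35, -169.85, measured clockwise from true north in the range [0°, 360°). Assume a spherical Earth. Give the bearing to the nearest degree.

88°

Δλ = -169.85 − 158.65 = -328.50°; wrapped into (−180°, 180°]: 31.50°.
θ = atan2( sin Δλ · cos φ₂ , cos φ₁ · sin φ₂ − sin φ₁ · cos φ₂ · cos Δλ )
  = atan2(0.34037, 0.01268) = 87.867° → normalised to [0°, 360°): 87.867°.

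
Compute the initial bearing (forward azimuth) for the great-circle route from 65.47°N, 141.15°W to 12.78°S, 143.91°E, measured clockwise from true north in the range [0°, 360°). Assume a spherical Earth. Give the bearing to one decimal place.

251.1°

Δλ = 143.91 − -141.15 = 285.06°; wrapped into (−180°, 180°]: -74.94°.
θ = atan2( sin Δλ · cos φ₂ , cos φ₁ · sin φ₂ − sin φ₁ · cos φ₂ · cos Δλ )
  = atan2(-0.94173, -0.32236) = -108.896° → normalised to [0°, 360°): 251.104°.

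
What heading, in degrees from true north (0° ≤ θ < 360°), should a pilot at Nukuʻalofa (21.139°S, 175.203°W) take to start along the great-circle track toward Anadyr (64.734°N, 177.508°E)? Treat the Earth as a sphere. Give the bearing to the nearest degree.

Δλ = 177.508 − -175.203 = 352.711°; wrapped into (−180°, 180°]: -7.289°.
θ = atan2( sin Δλ · cos φ₂ , cos φ₁ · sin φ₂ − sin φ₁ · cos φ₂ · cos Δλ )
  = atan2(-0.05415, 0.99616) = -3.112° → normalised to [0°, 360°): 356.888°.

357°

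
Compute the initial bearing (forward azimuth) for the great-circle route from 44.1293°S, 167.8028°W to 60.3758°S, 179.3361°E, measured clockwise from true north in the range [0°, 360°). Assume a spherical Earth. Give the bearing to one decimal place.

Δλ = 179.3361 − -167.8028 = 347.1389°; wrapped into (−180°, 180°]: -12.8611°.
θ = atan2( sin Δλ · cos φ₂ , cos φ₁ · sin φ₂ − sin φ₁ · cos φ₂ · cos Δλ )
  = atan2(-0.11003, -0.28840) = -159.118° → normalised to [0°, 360°): 200.882°.

200.9°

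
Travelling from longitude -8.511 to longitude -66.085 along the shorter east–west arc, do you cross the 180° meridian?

No

Signed shortest Δλ = ((-66.085 − -8.511 + 180) mod 360) − 180 = -57.574°.
Going west by 57.574° from -8.511° reaches -66.085° without touching 180°.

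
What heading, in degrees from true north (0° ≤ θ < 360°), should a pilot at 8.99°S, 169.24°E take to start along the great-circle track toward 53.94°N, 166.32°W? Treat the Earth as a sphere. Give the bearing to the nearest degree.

15°

Δλ = -166.32 − 169.24 = -335.56°; wrapped into (−180°, 180°]: 24.44°.
θ = atan2( sin Δλ · cos φ₂ , cos φ₁ · sin φ₂ − sin φ₁ · cos φ₂ · cos Δλ )
  = atan2(0.24354, 0.88221) = 15.433° → normalised to [0°, 360°): 15.433°.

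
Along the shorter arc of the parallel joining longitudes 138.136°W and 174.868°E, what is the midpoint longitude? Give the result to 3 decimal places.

Signed shortest Δλ from -138.136° to +174.868° is -46.996°.
Midpoint longitude = -138.136° + (-46.996°)/2 = -138.136° − 23.498° = -161.634°.
(The naïve average (-138.136 + +174.868)/2 = 18.366° is on the wrong side of the globe.)

161.634°W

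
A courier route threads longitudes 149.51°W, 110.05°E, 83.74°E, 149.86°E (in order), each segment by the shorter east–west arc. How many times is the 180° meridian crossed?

Leg 1: -149.51° → +110.05°, shortest Δλ = -100.44° (west) — crosses 180°.
Leg 2: +110.05° → +83.74°, shortest Δλ = -26.31° (west) — does not cross 180°.
Leg 3: +83.74° → +149.86°, shortest Δλ = 66.12° (east) — does not cross 180°.
Total crossings: 1.

1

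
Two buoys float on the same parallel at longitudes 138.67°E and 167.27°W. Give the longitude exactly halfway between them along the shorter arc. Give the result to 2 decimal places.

165.70°E

Signed shortest Δλ from +138.67° to -167.27° is +54.06°.
Midpoint longitude = +138.67° + (+54.06°)/2 = +138.67° + 27.03° = +165.70°.
(The naïve average (+138.67 + -167.27)/2 = -14.3° is on the wrong side of the globe.)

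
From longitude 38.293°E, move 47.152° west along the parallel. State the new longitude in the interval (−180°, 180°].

Start at +38.293°; shift −47.152° → -8.859°.
-8.859° already lies in (−180°, 180°].

8.859°W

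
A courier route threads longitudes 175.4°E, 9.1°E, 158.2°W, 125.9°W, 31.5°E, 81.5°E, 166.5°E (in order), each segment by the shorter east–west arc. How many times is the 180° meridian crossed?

0

Leg 1: +175.4° → +9.1°, shortest Δλ = -166.3° (west) — does not cross 180°.
Leg 2: +9.1° → -158.2°, shortest Δλ = -167.3° (west) — does not cross 180°.
Leg 3: -158.2° → -125.9°, shortest Δλ = 32.3° (east) — does not cross 180°.
Leg 4: -125.9° → +31.5°, shortest Δλ = 157.4° (east) — does not cross 180°.
Leg 5: +31.5° → +81.5°, shortest Δλ = 50.0° (east) — does not cross 180°.
Leg 6: +81.5° → +166.5°, shortest Δλ = 85.0° (east) — does not cross 180°.
Total crossings: 0.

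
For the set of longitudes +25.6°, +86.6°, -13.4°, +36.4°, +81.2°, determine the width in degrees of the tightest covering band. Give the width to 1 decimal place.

Sort the longitudes: -13.4°, +25.6°, +36.4°, +81.2°, +86.6°.
Eastward gaps between consecutive values (wrapping around): 39.0°, 10.8°, 44.8°, 5.4°, 260.0°.
Largest gap = 260.0° ⇒ minimal covering band is its complement: 360° − 260.0° = 100.0°.
Band runs from -13.4° eastward to +86.6°.

100.0°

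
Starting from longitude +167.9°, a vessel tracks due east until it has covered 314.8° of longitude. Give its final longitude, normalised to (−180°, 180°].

Start at +167.9°; shift +314.8° → +482.7°.
+482.7° lies outside (−180°, 180°]; subtract 360° → +122.7°.

+122.7°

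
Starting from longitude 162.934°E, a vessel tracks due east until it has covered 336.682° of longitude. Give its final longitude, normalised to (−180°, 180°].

Start at +162.934°; shift +336.682° → +499.616°.
+499.616° lies outside (−180°, 180°]; subtract 360° → +139.616°.

139.616°E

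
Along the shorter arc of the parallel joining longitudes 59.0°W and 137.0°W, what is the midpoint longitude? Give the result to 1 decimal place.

98.0°W

Signed shortest Δλ from -59.0° to -137.0° is -78.0°.
Midpoint longitude = -59.0° + (-78.0°)/2 = -59.0° − 39.0° = -98.0°.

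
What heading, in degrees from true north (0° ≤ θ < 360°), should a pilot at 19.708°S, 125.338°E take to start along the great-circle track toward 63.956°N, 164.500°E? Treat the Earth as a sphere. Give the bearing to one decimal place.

16.1°

Δλ = 164.500 − 125.338 = 39.162°.
θ = atan2( sin Δλ · cos φ₂ , cos φ₁ · sin φ₂ − sin φ₁ · cos φ₂ · cos Δλ )
  = atan2(0.27727, 0.96063) = 16.100° → normalised to [0°, 360°): 16.100°.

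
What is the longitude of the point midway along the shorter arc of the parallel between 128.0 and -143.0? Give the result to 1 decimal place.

Signed shortest Δλ from +128.0° to -143.0° is +89.0°.
Midpoint longitude = +128.0° + (+89.0°)/2 = +128.0° + 44.5° = +172.5°.
(The naïve average (+128.0 + -143.0)/2 = -7.5° is on the wrong side of the globe.)

+172.5°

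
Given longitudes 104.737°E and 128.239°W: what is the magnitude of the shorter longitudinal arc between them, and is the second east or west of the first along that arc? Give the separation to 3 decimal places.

127.024° east

Raw difference: -128.239 − 104.737 = -232.976°.
Normalise into (−180°, 180°]: -232.976° + 360° = 127.024°.
Positive ⇒ the second point lies to the east; separation 127.024°.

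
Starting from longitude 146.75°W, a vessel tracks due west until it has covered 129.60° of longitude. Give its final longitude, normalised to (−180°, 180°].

83.65°E

Start at -146.75°; shift −129.60° → -276.35°.
-276.35° lies outside (−180°, 180°]; add 360° → +83.65°.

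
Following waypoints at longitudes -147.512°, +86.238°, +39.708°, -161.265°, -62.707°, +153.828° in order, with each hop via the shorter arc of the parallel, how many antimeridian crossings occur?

Leg 1: -147.512° → +86.238°, shortest Δλ = -126.25° (west) — crosses 180°.
Leg 2: +86.238° → +39.708°, shortest Δλ = -46.53° (west) — does not cross 180°.
Leg 3: +39.708° → -161.265°, shortest Δλ = 159.027° (east) — crosses 180°.
Leg 4: -161.265° → -62.707°, shortest Δλ = 98.558° (east) — does not cross 180°.
Leg 5: -62.707° → +153.828°, shortest Δλ = -143.465° (west) — crosses 180°.
Total crossings: 3.

3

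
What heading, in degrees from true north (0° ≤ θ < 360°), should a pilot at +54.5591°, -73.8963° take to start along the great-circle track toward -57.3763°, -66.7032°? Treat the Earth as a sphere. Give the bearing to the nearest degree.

176°

Δλ = -66.7032 − -73.8963 = 7.1931°.
θ = atan2( sin Δλ · cos φ₂ , cos φ₁ · sin φ₂ − sin φ₁ · cos φ₂ · cos Δλ )
  = atan2(0.06751, -0.92415) = 175.822° → normalised to [0°, 360°): 175.822°.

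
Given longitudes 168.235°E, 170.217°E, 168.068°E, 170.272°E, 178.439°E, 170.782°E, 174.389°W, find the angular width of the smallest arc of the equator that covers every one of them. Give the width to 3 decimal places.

Sort the longitudes: -174.389°, +168.068°, +168.235°, +170.217°, +170.272°, +170.782°, +178.439°.
Eastward gaps between consecutive values (wrapping around): 342.457°, 0.167°, 1.982°, 0.055°, 0.510°, 7.657°, 7.172°.
Largest gap = 342.457° ⇒ minimal covering band is its complement: 360° − 342.457° = 17.543°.
Band runs from +168.068° eastward to -174.389°, crossing the antimeridian.

17.543°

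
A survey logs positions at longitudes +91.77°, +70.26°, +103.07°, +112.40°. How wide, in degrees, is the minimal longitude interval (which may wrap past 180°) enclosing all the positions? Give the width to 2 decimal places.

42.14°

Sort the longitudes: +70.26°, +91.77°, +103.07°, +112.40°.
Eastward gaps between consecutive values (wrapping around): 21.51°, 11.30°, 9.33°, 317.86°.
Largest gap = 317.86° ⇒ minimal covering band is its complement: 360° − 317.86° = 42.14°.
Band runs from +70.26° eastward to +112.40°.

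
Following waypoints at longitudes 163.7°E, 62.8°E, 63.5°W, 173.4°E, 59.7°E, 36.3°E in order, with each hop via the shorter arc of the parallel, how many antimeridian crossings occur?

Leg 1: +163.7° → +62.8°, shortest Δλ = -100.9° (west) — does not cross 180°.
Leg 2: +62.8° → -63.5°, shortest Δλ = -126.3° (west) — does not cross 180°.
Leg 3: -63.5° → +173.4°, shortest Δλ = -123.1° (west) — crosses 180°.
Leg 4: +173.4° → +59.7°, shortest Δλ = -113.7° (west) — does not cross 180°.
Leg 5: +59.7° → +36.3°, shortest Δλ = -23.4° (west) — does not cross 180°.
Total crossings: 1.

1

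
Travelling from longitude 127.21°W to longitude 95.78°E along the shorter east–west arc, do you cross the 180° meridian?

Yes

Naïve |95.78 − -127.21| = 222.99° > 180°, so the shorter arc goes the other way round — across 180°.
Signed shortest Δλ = ((95.78 − -127.21 + 180) mod 360) − 180 = -137.01°.
Going west by 137.01° from -127.21° passes through 180° before reaching +95.78°.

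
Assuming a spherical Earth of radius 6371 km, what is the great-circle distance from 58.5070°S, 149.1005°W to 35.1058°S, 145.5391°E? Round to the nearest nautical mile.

Δλ = 145.5391 − -149.1005 = 294.6396°; wrapped into (−180°, 180°]: -65.3604°.
Δφ = -35.1058 − -58.5070 = 23.4012°.
a = sin²(Δφ/2) + cos φ₁ · cos φ₂ · sin²(Δλ/2) = 0.165724.
c = 2·atan2(√a, √(1−a)) = 0.83854 rad → d = 6371·c ≈ 5342.31 km ≈ 2884.62 nmi.

2885 nmi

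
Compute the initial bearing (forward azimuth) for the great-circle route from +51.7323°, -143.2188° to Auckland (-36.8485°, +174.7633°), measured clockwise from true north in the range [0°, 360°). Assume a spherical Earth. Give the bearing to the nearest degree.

Δλ = 174.7633 − -143.2188 = 317.9821°; wrapped into (−180°, 180°]: -42.0179°.
θ = atan2( sin Δλ · cos φ₂ , cos φ₁ · sin φ₂ − sin φ₁ · cos φ₂ · cos Δλ )
  = atan2(-0.53564, -0.83819) = -147.420° → normalised to [0°, 360°): 212.580°.

213°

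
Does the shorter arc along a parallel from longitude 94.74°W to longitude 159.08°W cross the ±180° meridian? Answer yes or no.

Signed shortest Δλ = ((-159.08 − -94.74 + 180) mod 360) − 180 = -64.34°.
Going west by 64.34° from -94.74° reaches -159.08° without touching 180°.

No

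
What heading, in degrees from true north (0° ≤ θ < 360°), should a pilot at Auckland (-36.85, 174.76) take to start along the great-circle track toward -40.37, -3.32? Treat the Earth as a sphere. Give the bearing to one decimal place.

Δλ = -3.32 − 174.76 = -178.08°.
θ = atan2( sin Δλ · cos φ₂ , cos φ₁ · sin φ₂ − sin φ₁ · cos φ₂ · cos Δλ )
  = atan2(-0.02553, -0.97497) = -178.500° → normalised to [0°, 360°): 181.500°.

181.5°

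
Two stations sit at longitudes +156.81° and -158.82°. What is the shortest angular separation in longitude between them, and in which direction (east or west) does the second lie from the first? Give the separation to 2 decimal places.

Raw difference: -158.82 − 156.81 = -315.63°.
Normalise into (−180°, 180°]: -315.63° + 360° = 44.37°.
Positive ⇒ the second point lies to the east; separation 44.37°.

44.37° east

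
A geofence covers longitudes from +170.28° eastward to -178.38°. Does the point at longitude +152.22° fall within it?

Band width going east from +170.28° to -178.38°: ((-178.38 − 170.28) mod 360) = 11.34°.
Offset of +152.22° east of the west edge: ((152.22 − 170.28) mod 360) = 341.94°.
341.94° > 11.34° ⇒ outside.

No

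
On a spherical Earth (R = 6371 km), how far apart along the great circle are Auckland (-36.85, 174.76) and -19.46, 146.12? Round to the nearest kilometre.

Δλ = 146.12 − 174.76 = -28.64°.
Δφ = -19.46 − -36.85 = 17.39°.
a = sin²(Δφ/2) + cos φ₁ · cos φ₂ · sin²(Δλ/2) = 0.069011.
c = 2·atan2(√a, √(1−a)) = 0.53164 rad → d = 6371·c ≈ 3387.05 km.

3387 km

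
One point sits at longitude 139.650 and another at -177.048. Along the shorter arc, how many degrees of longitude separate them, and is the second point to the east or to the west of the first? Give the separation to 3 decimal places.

Raw difference: -177.048 − 139.650 = -316.698°.
Normalise into (−180°, 180°]: -316.698° + 360° = 43.302°.
Positive ⇒ the second point lies to the east; separation 43.302°.

43.302° east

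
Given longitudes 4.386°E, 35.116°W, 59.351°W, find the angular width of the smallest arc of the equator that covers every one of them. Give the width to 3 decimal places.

63.737°

Sort the longitudes: -59.351°, -35.116°, +4.386°.
Eastward gaps between consecutive values (wrapping around): 24.235°, 39.502°, 296.263°.
Largest gap = 296.263° ⇒ minimal covering band is its complement: 360° − 296.263° = 63.737°.
Band runs from -59.351° eastward to +4.386°.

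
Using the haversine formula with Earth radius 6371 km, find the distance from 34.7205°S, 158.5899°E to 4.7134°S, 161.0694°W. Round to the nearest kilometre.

5320 km

Δλ = -161.0694 − 158.5899 = -319.6593°; wrapped into (−180°, 180°]: 40.3407°.
Δφ = -4.7134 − -34.7205 = 30.0071°.
a = sin²(Δφ/2) + cos φ₁ · cos φ₂ · sin²(Δλ/2) = 0.164413.
c = 2·atan2(√a, √(1−a)) = 0.83500 rad → d = 6371·c ≈ 5319.82 km.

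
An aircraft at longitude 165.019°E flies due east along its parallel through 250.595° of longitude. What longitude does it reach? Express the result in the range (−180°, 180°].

55.614°E

Start at +165.019°; shift +250.595° → +415.614°.
+415.614° lies outside (−180°, 180°]; subtract 360° → +55.614°.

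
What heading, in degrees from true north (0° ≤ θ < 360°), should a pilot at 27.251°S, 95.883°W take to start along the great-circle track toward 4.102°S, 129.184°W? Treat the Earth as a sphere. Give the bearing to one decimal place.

300.2°

Δλ = -129.184 − -95.883 = -33.301°.
θ = atan2( sin Δλ · cos φ₂ , cos φ₁ · sin φ₂ − sin φ₁ · cos φ₂ · cos Δλ )
  = atan2(-0.54763, 0.31813) = -59.847° → normalised to [0°, 360°): 300.153°.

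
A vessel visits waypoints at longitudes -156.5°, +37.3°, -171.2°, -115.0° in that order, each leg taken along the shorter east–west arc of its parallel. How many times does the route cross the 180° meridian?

Leg 1: -156.5° → +37.3°, shortest Δλ = -166.2° (west) — crosses 180°.
Leg 2: +37.3° → -171.2°, shortest Δλ = 151.5° (east) — crosses 180°.
Leg 3: -171.2° → -115.0°, shortest Δλ = 56.2° (east) — does not cross 180°.
Total crossings: 2.

2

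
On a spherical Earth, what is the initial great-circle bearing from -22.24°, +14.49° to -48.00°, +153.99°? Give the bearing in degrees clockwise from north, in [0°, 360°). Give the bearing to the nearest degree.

Δλ = 153.99 − 14.49 = 139.50°.
θ = atan2( sin Δλ · cos φ₂ , cos φ₁ · sin φ₂ − sin φ₁ · cos φ₂ · cos Δλ )
  = atan2(0.43457, -0.88044) = 153.730° → normalised to [0°, 360°): 153.730°.

154°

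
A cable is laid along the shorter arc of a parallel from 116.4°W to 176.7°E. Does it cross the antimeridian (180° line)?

Yes

Naïve |176.7 − -116.4| = 293.1° > 180°, so the shorter arc goes the other way round — across 180°.
Signed shortest Δλ = ((176.7 − -116.4 + 180) mod 360) − 180 = -66.9°.
Going west by 66.9° from -116.4° passes through 180° before reaching +176.7°.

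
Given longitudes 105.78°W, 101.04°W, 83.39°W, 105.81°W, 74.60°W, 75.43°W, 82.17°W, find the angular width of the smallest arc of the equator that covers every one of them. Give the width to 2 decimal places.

Sort the longitudes: -105.81°, -105.78°, -101.04°, -83.39°, -82.17°, -75.43°, -74.60°.
Eastward gaps between consecutive values (wrapping around): 0.03°, 4.74°, 17.65°, 1.22°, 6.74°, 0.83°, 328.79°.
Largest gap = 328.79° ⇒ minimal covering band is its complement: 360° − 328.79° = 31.21°.
Band runs from -105.81° eastward to -74.60°.

31.21°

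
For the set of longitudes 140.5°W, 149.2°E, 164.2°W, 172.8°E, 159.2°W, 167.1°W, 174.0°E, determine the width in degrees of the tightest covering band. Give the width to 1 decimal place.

70.3°

Sort the longitudes: -167.1°, -164.2°, -159.2°, -140.5°, +149.2°, +172.8°, +174.0°.
Eastward gaps between consecutive values (wrapping around): 2.9°, 5.0°, 18.7°, 289.7°, 23.6°, 1.2°, 18.9°.
Largest gap = 289.7° ⇒ minimal covering band is its complement: 360° − 289.7° = 70.3°.
Band runs from +149.2° eastward to -140.5°, crossing the antimeridian.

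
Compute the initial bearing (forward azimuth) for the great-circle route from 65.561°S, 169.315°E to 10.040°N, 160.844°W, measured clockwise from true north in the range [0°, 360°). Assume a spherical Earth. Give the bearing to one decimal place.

30.0°

Δλ = -160.844 − 169.315 = -330.159°; wrapped into (−180°, 180°]: 29.841°.
θ = atan2( sin Δλ · cos φ₂ , cos φ₁ · sin φ₂ − sin φ₁ · cos φ₂ · cos Δλ )
  = atan2(0.48997, 0.84973) = 29.969° → normalised to [0°, 360°): 29.969°.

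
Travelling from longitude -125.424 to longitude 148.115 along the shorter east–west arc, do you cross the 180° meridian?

Naïve |148.115 − -125.424| = 273.539° > 180°, so the shorter arc goes the other way round — across 180°.
Signed shortest Δλ = ((148.115 − -125.424 + 180) mod 360) − 180 = -86.461°.
Going west by 86.461° from -125.424° passes through 180° before reaching +148.115°.

Yes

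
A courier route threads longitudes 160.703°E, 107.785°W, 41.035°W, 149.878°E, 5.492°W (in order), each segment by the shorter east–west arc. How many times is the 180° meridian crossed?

2

Leg 1: +160.703° → -107.785°, shortest Δλ = 91.512° (east) — crosses 180°.
Leg 2: -107.785° → -41.035°, shortest Δλ = 66.75° (east) — does not cross 180°.
Leg 3: -41.035° → +149.878°, shortest Δλ = -169.087° (west) — crosses 180°.
Leg 4: +149.878° → -5.492°, shortest Δλ = -155.37° (west) — does not cross 180°.
Total crossings: 2.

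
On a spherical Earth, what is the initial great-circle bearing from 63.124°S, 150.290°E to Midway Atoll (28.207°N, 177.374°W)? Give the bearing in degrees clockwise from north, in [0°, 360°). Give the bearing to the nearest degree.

28°

Δλ = -177.374 − 150.290 = -327.664°; wrapped into (−180°, 180°]: 32.336°.
θ = atan2( sin Δλ · cos φ₂ , cos φ₁ · sin φ₂ − sin φ₁ · cos φ₂ · cos Δλ )
  = atan2(0.47136, 0.87783) = 28.234° → normalised to [0°, 360°): 28.234°.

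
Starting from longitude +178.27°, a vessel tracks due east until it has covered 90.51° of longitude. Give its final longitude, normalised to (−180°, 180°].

-91.22°

Start at +178.27°; shift +90.51° → +268.78°.
+268.78° lies outside (−180°, 180°]; subtract 360° → -91.22°.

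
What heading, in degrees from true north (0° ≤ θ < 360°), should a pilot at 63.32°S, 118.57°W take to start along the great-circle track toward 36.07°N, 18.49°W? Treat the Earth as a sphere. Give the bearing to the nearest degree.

80°

Δλ = -18.49 − -118.57 = 100.08°.
θ = atan2( sin Δλ · cos φ₂ , cos φ₁ · sin φ₂ − sin φ₁ · cos φ₂ · cos Δλ )
  = atan2(0.79582, 0.13796) = 80.166° → normalised to [0°, 360°): 80.166°.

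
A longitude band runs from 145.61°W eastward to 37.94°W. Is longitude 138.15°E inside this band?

No

Band width going east from -145.61° to -37.94°: ((-37.94 − -145.61) mod 360) = 107.67°.
Offset of +138.15° east of the west edge: ((138.15 − -145.61) mod 360) = 283.76°.
283.76° > 107.67° ⇒ outside.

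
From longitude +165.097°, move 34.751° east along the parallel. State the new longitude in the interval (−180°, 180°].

Start at +165.097°; shift +34.751° → +199.848°.
+199.848° lies outside (−180°, 180°]; subtract 360° → -160.152°.

-160.152°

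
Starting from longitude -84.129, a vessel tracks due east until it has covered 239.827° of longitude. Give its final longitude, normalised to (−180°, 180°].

Start at -84.129°; shift +239.827° → +155.698°.
+155.698° already lies in (−180°, 180°].

+155.698°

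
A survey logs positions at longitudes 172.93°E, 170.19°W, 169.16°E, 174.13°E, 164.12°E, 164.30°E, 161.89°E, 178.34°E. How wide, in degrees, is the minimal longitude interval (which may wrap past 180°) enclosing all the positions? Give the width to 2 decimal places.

27.92°

Sort the longitudes: -170.19°, +161.89°, +164.12°, +164.30°, +169.16°, +172.93°, +174.13°, +178.34°.
Eastward gaps between consecutive values (wrapping around): 332.08°, 2.23°, 0.18°, 4.86°, 3.77°, 1.20°, 4.21°, 11.47°.
Largest gap = 332.08° ⇒ minimal covering band is its complement: 360° − 332.08° = 27.92°.
Band runs from +161.89° eastward to -170.19°, crossing the antimeridian.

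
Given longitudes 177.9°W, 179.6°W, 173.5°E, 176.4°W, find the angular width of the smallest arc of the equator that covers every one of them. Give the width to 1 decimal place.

10.1°

Sort the longitudes: -179.6°, -177.9°, -176.4°, +173.5°.
Eastward gaps between consecutive values (wrapping around): 1.7°, 1.5°, 349.9°, 6.9°.
Largest gap = 349.9° ⇒ minimal covering band is its complement: 360° − 349.9° = 10.1°.
Band runs from +173.5° eastward to -176.4°, crossing the antimeridian.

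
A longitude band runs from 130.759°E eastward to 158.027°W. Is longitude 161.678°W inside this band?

Yes

Band width going east from +130.759° to -158.027°: ((-158.027 − 130.759) mod 360) = 71.214°.
Offset of -161.678° east of the west edge: ((-161.678 − 130.759) mod 360) = 67.563°.
67.563° ≤ 71.214° ⇒ inside.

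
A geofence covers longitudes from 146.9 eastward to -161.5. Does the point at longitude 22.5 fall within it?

No

Band width going east from +146.9° to -161.5°: ((-161.5 − 146.9) mod 360) = 51.6°.
Offset of +22.5° east of the west edge: ((22.5 − 146.9) mod 360) = 235.6°.
235.6° > 51.6° ⇒ outside.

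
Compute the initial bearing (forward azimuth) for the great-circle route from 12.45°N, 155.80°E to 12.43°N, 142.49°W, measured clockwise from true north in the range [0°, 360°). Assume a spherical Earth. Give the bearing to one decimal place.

82.7°

Δλ = -142.49 − 155.80 = -298.29°; wrapped into (−180°, 180°]: 61.71°.
θ = atan2( sin Δλ · cos φ₂ , cos φ₁ · sin φ₂ − sin φ₁ · cos φ₂ · cos Δλ )
  = atan2(0.85992, 0.11041) = 82.684° → normalised to [0°, 360°): 82.684°.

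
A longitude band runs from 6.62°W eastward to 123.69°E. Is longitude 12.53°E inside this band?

Yes

Band width going east from -6.62° to +123.69°: ((123.69 − -6.62) mod 360) = 130.31°.
Offset of +12.53° east of the west edge: ((12.53 − -6.62) mod 360) = 19.15°.
19.15° ≤ 130.31° ⇒ inside.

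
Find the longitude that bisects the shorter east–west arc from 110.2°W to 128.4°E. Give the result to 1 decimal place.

Signed shortest Δλ from -110.2° to +128.4° is -121.4°.
Midpoint longitude = -110.2° + (-121.4°)/2 = -110.2° − 60.7° = -170.9°.
(The naïve average (-110.2 + +128.4)/2 = 9.1° is on the wrong side of the globe.)

170.9°W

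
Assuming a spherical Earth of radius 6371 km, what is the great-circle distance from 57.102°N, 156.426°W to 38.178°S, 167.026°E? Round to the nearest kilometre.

Δλ = 167.026 − -156.426 = 323.452°; wrapped into (−180°, 180°]: -36.548°.
Δφ = -38.178 − 57.102 = -95.280°.
a = sin²(Δφ/2) + cos φ₁ · cos φ₂ · sin²(Δλ/2) = 0.587991.
c = 2·atan2(√a, √(1−a)) = 1.74770 rad → d = 6371·c ≈ 11134.59 km.

11135 km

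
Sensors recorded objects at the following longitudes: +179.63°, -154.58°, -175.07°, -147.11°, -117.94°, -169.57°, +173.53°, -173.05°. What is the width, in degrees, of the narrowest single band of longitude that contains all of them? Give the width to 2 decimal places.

Sort the longitudes: -175.07°, -173.05°, -169.57°, -154.58°, -147.11°, -117.94°, +173.53°, +179.63°.
Eastward gaps between consecutive values (wrapping around): 2.02°, 3.48°, 14.99°, 7.47°, 29.17°, 291.47°, 6.10°, 5.30°.
Largest gap = 291.47° ⇒ minimal covering band is its complement: 360° − 291.47° = 68.53°.
Band runs from +173.53° eastward to -117.94°, crossing the antimeridian.

68.53°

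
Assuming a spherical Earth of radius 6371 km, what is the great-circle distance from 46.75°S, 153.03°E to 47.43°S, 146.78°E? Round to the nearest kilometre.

Δλ = 146.78 − 153.03 = -6.25°.
Δφ = -47.43 − -46.75 = -0.68°.
a = sin²(Δφ/2) + cos φ₁ · cos φ₂ · sin²(Δλ/2) = 0.001413.
c = 2·atan2(√a, √(1−a)) = 0.07519 rad → d = 6371·c ≈ 479.04 km.

479 km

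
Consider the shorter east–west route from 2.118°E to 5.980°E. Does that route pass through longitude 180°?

Signed shortest Δλ = ((5.980 − 2.118 + 180) mod 360) − 180 = 3.862°.
Going east by 3.862° from +2.118° reaches +5.980° without touching 180°.

No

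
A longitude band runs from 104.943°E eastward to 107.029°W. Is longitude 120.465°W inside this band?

Yes

Band width going east from +104.943° to -107.029°: ((-107.029 − 104.943) mod 360) = 148.028°.
Offset of -120.465° east of the west edge: ((-120.465 − 104.943) mod 360) = 134.592°.
134.592° ≤ 148.028° ⇒ inside.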